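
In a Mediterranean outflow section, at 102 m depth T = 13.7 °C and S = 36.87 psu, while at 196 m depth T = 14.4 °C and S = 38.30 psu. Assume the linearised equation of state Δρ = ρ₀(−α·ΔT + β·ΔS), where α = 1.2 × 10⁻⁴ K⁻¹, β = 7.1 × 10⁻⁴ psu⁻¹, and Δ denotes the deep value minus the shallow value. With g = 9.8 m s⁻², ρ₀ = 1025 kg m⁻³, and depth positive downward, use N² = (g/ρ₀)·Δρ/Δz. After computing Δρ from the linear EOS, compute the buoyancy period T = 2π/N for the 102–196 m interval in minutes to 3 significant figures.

ΔT = +0.7 K, ΔS = +1.43 psu (deep − shallow).
Δρ/ρ₀ = −αΔT + βΔS = -8.40 × 10⁻⁵ + 1.0153 × 10⁻³ = 9.313 × 10⁻⁴, so Δρ ≈ 0.9546 kg m⁻³.
N² = (g/ρ₀)·Δρ/Δz = g·(Δρ/ρ₀)/Δz = 9.8 × 9.313 × 10⁻⁴ / 94 = 9.7093 × 10⁻⁵ s⁻².
N = √(9.7093 × 10⁻⁵) = 9.8536 × 10⁻³ rad s⁻¹ → T = 2π/N = 637.65 s = 10.627 min ≈ 10.6 min.

10.6 min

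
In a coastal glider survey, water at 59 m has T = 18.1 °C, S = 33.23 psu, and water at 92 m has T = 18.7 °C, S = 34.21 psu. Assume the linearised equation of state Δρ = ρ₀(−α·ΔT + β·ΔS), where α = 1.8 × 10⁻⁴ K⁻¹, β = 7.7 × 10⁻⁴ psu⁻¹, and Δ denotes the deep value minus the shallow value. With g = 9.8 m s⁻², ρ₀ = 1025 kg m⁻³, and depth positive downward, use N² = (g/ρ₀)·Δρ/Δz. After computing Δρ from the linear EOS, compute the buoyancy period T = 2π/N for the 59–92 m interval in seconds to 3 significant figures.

ΔT = +0.6 K, ΔS = +0.98 psu (deep − shallow).
Δρ/ρ₀ = −αΔT + βΔS = -1.08 × 10⁻⁴ + 7.546 × 10⁻⁴ = 6.466 × 10⁻⁴, so Δρ ≈ 0.6628 kg m⁻³.
N² = (g/ρ₀)·Δρ/Δz = g·(Δρ/ρ₀)/Δz = 9.8 × 6.466 × 10⁻⁴ / 33 = 1.9202 × 10⁻⁴ s⁻².
N = √(1.9202 × 10⁻⁴) = 0.013857 rad s⁻¹ → T = 2π/N = 453.43 s ≈ 453 s.

453 s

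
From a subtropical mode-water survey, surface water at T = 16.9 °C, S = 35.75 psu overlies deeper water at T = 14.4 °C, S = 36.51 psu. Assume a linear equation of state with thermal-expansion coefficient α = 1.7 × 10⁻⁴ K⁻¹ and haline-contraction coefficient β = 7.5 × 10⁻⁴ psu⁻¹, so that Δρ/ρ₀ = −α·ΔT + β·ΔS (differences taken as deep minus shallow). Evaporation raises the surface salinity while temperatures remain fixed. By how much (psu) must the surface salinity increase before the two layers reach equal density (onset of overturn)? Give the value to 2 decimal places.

1.33 psu

Neutral buoyancy requires −α(T_deep − T_surf) + β(S_deep − S_surf′) = 0.
S_surf′ = S_deep − (α/β)·ΔT = 36.51 − (1.7 × 10⁻⁴/7.5 × 10⁻⁴)·(-2.5) = 37.0767 psu.
Increase required: 37.0767 − 35.75 = 1.3267 psu.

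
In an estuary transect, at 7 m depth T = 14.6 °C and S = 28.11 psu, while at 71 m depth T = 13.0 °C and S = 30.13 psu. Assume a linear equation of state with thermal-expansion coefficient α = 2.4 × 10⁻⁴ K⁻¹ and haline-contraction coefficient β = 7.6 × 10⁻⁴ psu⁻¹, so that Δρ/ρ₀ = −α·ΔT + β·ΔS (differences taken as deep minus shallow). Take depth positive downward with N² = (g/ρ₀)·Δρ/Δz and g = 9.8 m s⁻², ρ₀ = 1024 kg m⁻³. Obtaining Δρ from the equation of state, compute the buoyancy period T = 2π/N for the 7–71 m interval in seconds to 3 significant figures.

367 s

ΔT = -1.6 K, ΔS = +2.02 psu (deep − shallow).
Δρ/ρ₀ = −αΔT + βΔS = 3.84 × 10⁻⁴ + 1.5352 × 10⁻³ = 1.9192 × 10⁻³, so Δρ ≈ 1.965 kg m⁻³.
N² = (g/ρ₀)·Δρ/Δz = g·(Δρ/ρ₀)/Δz = 9.8 × 1.9192 × 10⁻³ / 64 = 2.9388 × 10⁻⁴ s⁻².
N = √(2.9388 × 10⁻⁴) = 0.017143 rad s⁻¹ → T = 2π/N = 366.52 s ≈ 367 s.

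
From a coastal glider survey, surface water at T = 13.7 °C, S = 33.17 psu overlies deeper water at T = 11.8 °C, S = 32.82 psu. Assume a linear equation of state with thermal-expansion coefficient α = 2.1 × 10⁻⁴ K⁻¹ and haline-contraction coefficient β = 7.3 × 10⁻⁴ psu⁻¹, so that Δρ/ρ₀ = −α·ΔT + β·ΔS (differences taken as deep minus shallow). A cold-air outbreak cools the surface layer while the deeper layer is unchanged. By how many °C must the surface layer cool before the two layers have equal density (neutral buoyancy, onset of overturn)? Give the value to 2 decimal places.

Neutral buoyancy requires Δρ = 0, i.e. −α(T_deep − T_surf′) + β(S_deep − S_surf) = 0.
T_surf′ = T_deep − (β/α)·ΔS = 11.8 − (7.3 × 10⁻⁴/2.1 × 10⁻⁴)·(-0.35) = 13.0167 °C.
Cooling required: 13.7 − (13.0167) = 0.6833 °C.

0.68 °C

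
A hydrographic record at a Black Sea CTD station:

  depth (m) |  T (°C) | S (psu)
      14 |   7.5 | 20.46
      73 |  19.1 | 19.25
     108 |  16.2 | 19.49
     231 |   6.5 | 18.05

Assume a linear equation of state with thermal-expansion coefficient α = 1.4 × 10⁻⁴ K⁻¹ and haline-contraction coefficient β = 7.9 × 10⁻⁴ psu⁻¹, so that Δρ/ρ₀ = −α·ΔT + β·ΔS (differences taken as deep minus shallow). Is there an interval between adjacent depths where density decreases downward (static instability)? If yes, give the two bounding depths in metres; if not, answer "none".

14–73 m

Evaluate Δρ/ρ₀ = −αΔT + βΔS across each adjacent pair:
  14–73 m: −αΔT+βΔS = −(1.4 × 10⁻⁴)(+11.6)+(7.9 × 10⁻⁴)(-1.21) = -2.6 × 10⁻³ → UNSTABLE
  73–108 m: −αΔT+βΔS = −(1.4 × 10⁻⁴)(-2.9)+(7.9 × 10⁻⁴)(+0.24) = 6.0 × 10⁻⁴ → stable
  108–231 m: −αΔT+βΔS = −(1.4 × 10⁻⁴)(-9.7)+(7.9 × 10⁻⁴)(-1.44) = 2.2 × 10⁻⁴ → stable
The 14–73 m interval has Δρ < 0: lighter water underlies denser water.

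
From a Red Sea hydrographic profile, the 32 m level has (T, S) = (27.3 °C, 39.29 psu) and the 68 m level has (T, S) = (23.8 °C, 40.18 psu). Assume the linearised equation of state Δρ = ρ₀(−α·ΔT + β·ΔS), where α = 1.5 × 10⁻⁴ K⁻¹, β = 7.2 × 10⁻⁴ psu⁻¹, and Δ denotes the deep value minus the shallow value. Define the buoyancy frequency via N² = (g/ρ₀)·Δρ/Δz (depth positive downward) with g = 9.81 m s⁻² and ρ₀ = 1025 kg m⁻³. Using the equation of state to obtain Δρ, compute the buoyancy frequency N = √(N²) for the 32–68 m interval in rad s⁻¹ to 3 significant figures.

ΔT = -3.5 K, ΔS = +0.89 psu (deep − shallow).
Δρ/ρ₀ = −αΔT + βΔS = 5.25 × 10⁻⁴ + 6.408 × 10⁻⁴ = 1.1658 × 10⁻³, so Δρ ≈ 1.195 kg m⁻³.
N² = (g/ρ₀)·Δρ/Δz = g·(Δρ/ρ₀)/Δz = 9.81 × 1.1658 × 10⁻³ / 36 = 3.1768 × 10⁻⁴ s⁻².
N = √(3.1768 × 10⁻⁴) = 0.017824 rad s⁻¹ ≈ 0.0178 rad s⁻¹.

0.0178 rad s⁻¹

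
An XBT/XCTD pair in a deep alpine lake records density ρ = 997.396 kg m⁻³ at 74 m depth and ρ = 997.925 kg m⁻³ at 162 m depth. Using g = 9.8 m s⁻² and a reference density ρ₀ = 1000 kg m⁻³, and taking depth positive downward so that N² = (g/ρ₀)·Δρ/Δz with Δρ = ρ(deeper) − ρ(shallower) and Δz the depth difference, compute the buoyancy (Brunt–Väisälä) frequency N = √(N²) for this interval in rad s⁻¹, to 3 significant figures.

7.68 × 10⁻³ rad s⁻¹

Δρ = 997.925 − 997.396 = 0.529 kg m⁻³ over Δz = 162 − 74 = 88 m.
N² = (9.8/1000) × (0.529/88) = 5.8911 × 10⁻⁵ s⁻².
N = √(5.8911 × 10⁻⁵) = 7.6754 × 10⁻³ rad s⁻¹ ≈ 7.68 × 10⁻³ rad s⁻¹.
N² > 0, so the interval is statically stable.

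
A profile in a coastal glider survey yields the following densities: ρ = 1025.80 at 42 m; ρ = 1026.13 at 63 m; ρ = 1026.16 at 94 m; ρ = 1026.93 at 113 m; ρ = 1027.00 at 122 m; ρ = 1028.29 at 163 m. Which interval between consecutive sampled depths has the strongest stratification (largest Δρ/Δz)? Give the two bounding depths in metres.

Compute the density gradient over each adjacent pair:
  42–63 m: Δρ/Δz = 0.33/21 = 0.016 kg m⁻⁴
  63–94 m: Δρ/Δz = 0.03/31 = 9.7 × 10⁻⁴ kg m⁻⁴
  94–113 m: Δρ/Δz = 0.77/19 = 0.041 kg m⁻⁴
  113–122 m: Δρ/Δz = 0.07/9 = 7.8 × 10⁻³ kg m⁻⁴
  122–163 m: Δρ/Δz = 1.29/41 = 0.031 kg m⁻⁴
The largest gradient is in the 94–113 m interval — the pycnocline.

94–113 m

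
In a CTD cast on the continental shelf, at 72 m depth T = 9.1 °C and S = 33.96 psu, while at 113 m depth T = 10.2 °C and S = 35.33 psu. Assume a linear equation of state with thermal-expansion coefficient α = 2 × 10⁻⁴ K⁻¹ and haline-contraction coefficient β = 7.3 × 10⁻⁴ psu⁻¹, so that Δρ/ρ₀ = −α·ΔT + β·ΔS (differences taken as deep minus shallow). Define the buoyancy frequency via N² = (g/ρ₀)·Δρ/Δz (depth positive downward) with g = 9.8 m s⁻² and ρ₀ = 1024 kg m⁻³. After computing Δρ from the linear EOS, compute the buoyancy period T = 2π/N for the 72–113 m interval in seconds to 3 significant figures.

ΔT = +1.1 K, ΔS = +1.37 psu (deep − shallow).
Δρ/ρ₀ = −αΔT + βΔS = -2.20 × 10⁻⁴ + 1.0001 × 10⁻³ = 7.801 × 10⁻⁴, so Δρ ≈ 0.7988 kg m⁻³.
N² = (g/ρ₀)·Δρ/Δz = g·(Δρ/ρ₀)/Δz = 9.8 × 7.801 × 10⁻⁴ / 41 = 1.8646 × 10⁻⁴ s⁻².
N = √(1.8646 × 10⁻⁴) = 0.013655 rad s⁻¹ → T = 2π/N = 460.14 s ≈ 460 s.

460 s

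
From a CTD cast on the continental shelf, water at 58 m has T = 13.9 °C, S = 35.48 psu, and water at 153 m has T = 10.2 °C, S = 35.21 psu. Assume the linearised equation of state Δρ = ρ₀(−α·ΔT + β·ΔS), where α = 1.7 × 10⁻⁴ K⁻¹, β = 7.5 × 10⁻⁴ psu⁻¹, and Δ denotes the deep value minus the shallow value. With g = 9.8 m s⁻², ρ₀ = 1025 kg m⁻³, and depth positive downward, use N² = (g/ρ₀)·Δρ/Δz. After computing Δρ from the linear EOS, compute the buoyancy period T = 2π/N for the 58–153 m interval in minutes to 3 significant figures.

ΔT = -3.7 K, ΔS = -0.27 psu (deep − shallow).
Δρ/ρ₀ = −αΔT + βΔS = 6.29 × 10⁻⁴ − 2.025 × 10⁻⁴ = 4.265 × 10⁻⁴, so Δρ ≈ 0.4372 kg m⁻³.
N² = (g/ρ₀)·Δρ/Δz = g·(Δρ/ρ₀)/Δz = 9.8 × 4.265 × 10⁻⁴ / 95 = 4.3997 × 10⁻⁵ s⁻².
N = √(4.3997 × 10⁻⁵) = 6.6330 × 10⁻³ rad s⁻¹ → T = 2π/N = 947.26 s = 15.788 min ≈ 15.8 min.

15.8 min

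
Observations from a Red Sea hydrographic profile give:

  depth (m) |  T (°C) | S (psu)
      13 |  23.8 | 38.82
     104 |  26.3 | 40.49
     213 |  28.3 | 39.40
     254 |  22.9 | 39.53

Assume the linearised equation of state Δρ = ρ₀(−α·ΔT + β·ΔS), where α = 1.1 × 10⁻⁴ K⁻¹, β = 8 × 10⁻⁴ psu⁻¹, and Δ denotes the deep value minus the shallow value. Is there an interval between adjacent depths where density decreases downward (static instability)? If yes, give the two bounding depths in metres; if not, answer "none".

Evaluate Δρ/ρ₀ = −αΔT + βΔS across each adjacent pair:
  13–104 m: −αΔT+βΔS = −(1.1 × 10⁻⁴)(+2.5)+(8 × 10⁻⁴)(+1.67) = 1.1 × 10⁻³ → stable
  104–213 m: −αΔT+βΔS = −(1.1 × 10⁻⁴)(+2.0)+(8 × 10⁻⁴)(-1.09) = -1.1 × 10⁻³ → UNSTABLE
  213–254 m: −αΔT+βΔS = −(1.1 × 10⁻⁴)(-5.4)+(8 × 10⁻⁴)(+0.13) = 7.0 × 10⁻⁴ → stable
The 104–213 m interval has Δρ < 0: lighter water underlies denser water.

104–213 m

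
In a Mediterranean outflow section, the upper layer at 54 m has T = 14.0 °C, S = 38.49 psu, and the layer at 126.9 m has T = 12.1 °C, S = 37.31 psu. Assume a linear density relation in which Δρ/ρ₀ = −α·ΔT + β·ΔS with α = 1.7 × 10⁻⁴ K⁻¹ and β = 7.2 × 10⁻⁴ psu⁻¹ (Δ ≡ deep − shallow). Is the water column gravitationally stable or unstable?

ΔT = 12.1 − 14.0 = -1.9 K and ΔS = 37.31 − 38.49 = -1.18 psu (deep − shallow).
−αΔT = 3.23 × 10⁻⁴; βΔS = -8.496 × 10⁻⁴; sum Δρ/ρ₀ = -5.266 × 10⁻⁴.
Δρ/ρ₀ < 0, so Δρ < 0: deeper water is lighter → statically unstable; the column would overturn.

unstable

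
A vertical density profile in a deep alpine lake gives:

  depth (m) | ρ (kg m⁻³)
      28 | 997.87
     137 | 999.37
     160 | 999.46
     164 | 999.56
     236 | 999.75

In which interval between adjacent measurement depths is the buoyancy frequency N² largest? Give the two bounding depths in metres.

Compute the density gradient over each adjacent pair:
  28–137 m: Δρ/Δz = 1.50/109 = 0.014 kg m⁻⁴
  137–160 m: Δρ/Δz = 0.09/23 = 3.9 × 10⁻³ kg m⁻⁴
  160–164 m: Δρ/Δz = 0.10/4 = 0.025 kg m⁻⁴
  164–236 m: Δρ/Δz = 0.19/72 = 2.6 × 10⁻³ kg m⁻⁴
The largest gradient is in the 160–164 m interval — the pycnocline.

160–164 m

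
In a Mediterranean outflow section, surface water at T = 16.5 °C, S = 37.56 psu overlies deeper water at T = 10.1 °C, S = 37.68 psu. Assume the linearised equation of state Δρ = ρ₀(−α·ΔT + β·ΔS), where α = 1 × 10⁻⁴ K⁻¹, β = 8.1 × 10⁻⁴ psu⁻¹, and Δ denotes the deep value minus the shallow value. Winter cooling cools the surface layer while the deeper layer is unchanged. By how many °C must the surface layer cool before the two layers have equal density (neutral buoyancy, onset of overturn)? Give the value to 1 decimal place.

7.4 °C

Neutral buoyancy requires Δρ = 0, i.e. −α(T_deep − T_surf′) + β(S_deep − S_surf) = 0.
T_surf′ = T_deep − (β/α)·ΔS = 10.1 − (8.1 × 10⁻⁴/1 × 10⁻⁴)·(+0.12) = 9.128 °C.
Cooling required: 16.5 − (9.128) = 7.372 °C.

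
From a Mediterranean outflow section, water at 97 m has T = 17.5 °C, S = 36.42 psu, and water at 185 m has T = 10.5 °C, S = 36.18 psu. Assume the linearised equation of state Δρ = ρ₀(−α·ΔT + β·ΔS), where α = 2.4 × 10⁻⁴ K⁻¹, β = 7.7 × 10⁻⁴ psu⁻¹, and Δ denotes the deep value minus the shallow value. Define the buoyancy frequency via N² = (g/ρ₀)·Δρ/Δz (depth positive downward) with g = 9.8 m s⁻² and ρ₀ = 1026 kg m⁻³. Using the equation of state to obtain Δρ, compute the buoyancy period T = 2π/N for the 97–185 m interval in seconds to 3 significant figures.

487 s

ΔT = -7.0 K, ΔS = -0.24 psu (deep − shallow).
Δρ/ρ₀ = −αΔT + βΔS = 1.68 × 10⁻³ − 1.848 × 10⁻⁴ = 1.4952 × 10⁻³, so Δρ ≈ 1.534 kg m⁻³.
N² = (g/ρ₀)·Δρ/Δz = g·(Δρ/ρ₀)/Δz = 9.8 × 1.4952 × 10⁻³ / 88 = 1.6651 × 10⁻⁴ s⁻².
N = √(1.6651 × 10⁻⁴) = 0.012904 rad s⁻¹ → T = 2π/N = 486.92 s ≈ 487 s.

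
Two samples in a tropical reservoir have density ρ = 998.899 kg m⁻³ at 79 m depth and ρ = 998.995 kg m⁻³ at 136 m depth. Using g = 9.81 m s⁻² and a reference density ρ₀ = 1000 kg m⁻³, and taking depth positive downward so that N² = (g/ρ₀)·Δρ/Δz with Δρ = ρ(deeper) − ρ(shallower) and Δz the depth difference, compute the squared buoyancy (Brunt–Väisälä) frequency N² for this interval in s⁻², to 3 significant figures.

1.65 × 10⁻⁵ s⁻²

Δρ = 998.995 − 998.899 = 0.096 kg m⁻³ over Δz = 136 − 79 = 57 m.
N² = (9.81/1000) × (0.096/57) = 1.6522 × 10⁻⁵ s⁻² ≈ 1.65 × 10⁻⁵ s⁻².
N² > 0, so the interval is statically stable.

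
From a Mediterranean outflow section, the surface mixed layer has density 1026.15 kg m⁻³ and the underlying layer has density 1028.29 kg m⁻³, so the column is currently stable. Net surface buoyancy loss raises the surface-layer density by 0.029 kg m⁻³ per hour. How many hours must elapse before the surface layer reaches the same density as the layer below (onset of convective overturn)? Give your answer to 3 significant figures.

Density deficit of the surface layer: 1028.29 − 1026.15 = 2.14 kg m⁻³.
Required change = 2.14 / 0.029 = 73.8 hours.

73.8 hours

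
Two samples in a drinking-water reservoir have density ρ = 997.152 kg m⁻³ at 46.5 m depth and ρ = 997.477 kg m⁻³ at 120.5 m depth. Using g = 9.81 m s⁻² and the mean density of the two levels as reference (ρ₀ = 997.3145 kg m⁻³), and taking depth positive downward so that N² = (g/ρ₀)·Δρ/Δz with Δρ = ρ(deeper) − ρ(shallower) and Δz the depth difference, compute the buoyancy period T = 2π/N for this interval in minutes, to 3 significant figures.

Δρ = 997.477 − 997.152 = 0.325 kg m⁻³ over Δz = 120.5 − 46.5 = 74 m.
N² = (9.81/997.3145) × (0.325/74) = 4.3200 × 10⁻⁵ s⁻².
N = √(4.3200 × 10⁻⁵) = 6.5727 × 10⁻³ rad s⁻¹, so T = 2π/N = 955.95 s = 15.933 min ≈ 15.9 min.

15.9 min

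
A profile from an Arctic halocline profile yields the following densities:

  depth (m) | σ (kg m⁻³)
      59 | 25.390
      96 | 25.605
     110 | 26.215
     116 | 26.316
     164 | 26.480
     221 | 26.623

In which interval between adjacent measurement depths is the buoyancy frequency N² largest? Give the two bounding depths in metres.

Compute the density gradient over each adjacent pair:
  59–96 m: Δρ/Δz = 0.215/37 = 5.8 × 10⁻³ kg m⁻⁴
  96–110 m: Δρ/Δz = 0.610/14 = 0.044 kg m⁻⁴
  110–116 m: Δρ/Δz = 0.101/6 = 0.017 kg m⁻⁴
  116–164 m: Δρ/Δz = 0.164/48 = 3.4 × 10⁻³ kg m⁻⁴
  164–221 m: Δρ/Δz = 0.143/57 = 2.5 × 10⁻³ kg m⁻⁴
The largest gradient is in the 96–110 m interval — the pycnocline.

96–110 m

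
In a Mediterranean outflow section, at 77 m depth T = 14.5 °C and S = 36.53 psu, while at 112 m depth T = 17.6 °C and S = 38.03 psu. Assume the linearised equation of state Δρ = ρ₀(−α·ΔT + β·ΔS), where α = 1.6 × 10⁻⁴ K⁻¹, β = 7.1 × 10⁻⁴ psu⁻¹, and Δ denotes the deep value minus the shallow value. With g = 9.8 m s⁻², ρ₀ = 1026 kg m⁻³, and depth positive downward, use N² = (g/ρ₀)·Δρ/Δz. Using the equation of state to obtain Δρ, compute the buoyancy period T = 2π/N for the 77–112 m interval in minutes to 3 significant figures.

8.30 min

ΔT = +3.1 K, ΔS = +1.50 psu (deep − shallow).
Δρ/ρ₀ = −αΔT + βΔS = -4.96 × 10⁻⁴ + 1.065 × 10⁻³ = 5.69 × 10⁻⁴, so Δρ ≈ 0.5838 kg m⁻³.
N² = (g/ρ₀)·Δρ/Δz = g·(Δρ/ρ₀)/Δz = 9.8 × 5.69 × 10⁻⁴ / 35 = 1.5932 × 10⁻⁴ s⁻².
N = √(1.5932 × 10⁻⁴) = 0.012622 rad s⁻¹ → T = 2π/N = 497.80 s = 8.2967 min ≈ 8.30 min.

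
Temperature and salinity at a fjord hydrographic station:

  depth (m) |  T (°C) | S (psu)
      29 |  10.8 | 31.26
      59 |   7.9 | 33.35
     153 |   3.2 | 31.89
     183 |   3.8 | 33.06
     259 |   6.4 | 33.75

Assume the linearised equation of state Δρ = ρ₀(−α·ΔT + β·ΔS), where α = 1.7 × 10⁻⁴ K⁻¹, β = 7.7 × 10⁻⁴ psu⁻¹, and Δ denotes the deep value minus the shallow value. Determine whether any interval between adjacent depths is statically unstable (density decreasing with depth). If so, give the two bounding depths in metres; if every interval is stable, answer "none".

59–153 m

Evaluate Δρ/ρ₀ = −αΔT + βΔS across each adjacent pair:
  29–59 m: −αΔT+βΔS = −(1.7 × 10⁻⁴)(-2.9)+(7.7 × 10⁻⁴)(+2.09) = 2.1 × 10⁻³ → stable
  59–153 m: −αΔT+βΔS = −(1.7 × 10⁻⁴)(-4.7)+(7.7 × 10⁻⁴)(-1.46) = -3.3 × 10⁻⁴ → UNSTABLE
  153–183 m: −αΔT+βΔS = −(1.7 × 10⁻⁴)(+0.6)+(7.7 × 10⁻⁴)(+1.17) = 8.0 × 10⁻⁴ → stable
  183–259 m: −αΔT+βΔS = −(1.7 × 10⁻⁴)(+2.6)+(7.7 × 10⁻⁴)(+0.69) = 8.9 × 10⁻⁵ → stable
The 59–153 m interval has Δρ < 0: lighter water underlies denser water.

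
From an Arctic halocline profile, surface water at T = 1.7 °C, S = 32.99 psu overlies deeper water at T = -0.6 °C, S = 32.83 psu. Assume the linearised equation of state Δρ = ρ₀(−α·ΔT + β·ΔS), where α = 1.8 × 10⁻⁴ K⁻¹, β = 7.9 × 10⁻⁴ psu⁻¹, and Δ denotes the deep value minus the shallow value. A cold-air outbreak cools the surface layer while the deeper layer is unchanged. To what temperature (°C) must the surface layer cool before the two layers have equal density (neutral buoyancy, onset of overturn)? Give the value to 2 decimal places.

Neutral buoyancy requires Δρ = 0, i.e. −α(T_deep − T_surf′) + β(S_deep − S_surf) = 0.
T_surf′ = T_deep − (β/α)·ΔS = -0.6 − (7.9 × 10⁻⁴/1.8 × 10⁻⁴)·(-0.16) = 0.1022 °C.
Cooling required: 1.7 − (0.1022) = 1.5978 °C.

0.10 °C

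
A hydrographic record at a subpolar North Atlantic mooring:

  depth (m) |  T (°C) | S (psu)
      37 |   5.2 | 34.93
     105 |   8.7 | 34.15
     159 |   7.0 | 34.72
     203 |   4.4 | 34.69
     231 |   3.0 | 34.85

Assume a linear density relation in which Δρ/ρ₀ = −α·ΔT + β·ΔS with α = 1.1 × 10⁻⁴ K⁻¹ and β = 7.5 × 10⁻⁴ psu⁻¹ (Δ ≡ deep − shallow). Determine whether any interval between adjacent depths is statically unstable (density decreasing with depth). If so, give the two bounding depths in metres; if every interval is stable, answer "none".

37–105 m

Evaluate Δρ/ρ₀ = −αΔT + βΔS across each adjacent pair:
  37–105 m: −αΔT+βΔS = −(1.1 × 10⁻⁴)(+3.5)+(7.5 × 10⁻⁴)(-0.78) = -9.7 × 10⁻⁴ → UNSTABLE
  105–159 m: −αΔT+βΔS = −(1.1 × 10⁻⁴)(-1.7)+(7.5 × 10⁻⁴)(+0.57) = 6.1 × 10⁻⁴ → stable
  159–203 m: −αΔT+βΔS = −(1.1 × 10⁻⁴)(-2.6)+(7.5 × 10⁻⁴)(-0.03) = 2.6 × 10⁻⁴ → stable
  203–231 m: −αΔT+βΔS = −(1.1 × 10⁻⁴)(-1.4)+(7.5 × 10⁻⁴)(+0.16) = 2.7 × 10⁻⁴ → stable
The 37–105 m interval has Δρ < 0: lighter water underlies denser water.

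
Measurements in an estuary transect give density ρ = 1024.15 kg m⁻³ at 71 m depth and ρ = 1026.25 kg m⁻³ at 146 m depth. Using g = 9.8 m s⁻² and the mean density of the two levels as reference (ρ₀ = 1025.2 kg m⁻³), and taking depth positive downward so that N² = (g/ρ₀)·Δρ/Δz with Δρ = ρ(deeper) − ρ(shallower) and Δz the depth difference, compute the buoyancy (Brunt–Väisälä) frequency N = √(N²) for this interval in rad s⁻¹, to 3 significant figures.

0.0164 rad s⁻¹

Δρ = 1026.25 − 1024.15 = 2.10 kg m⁻³ over Δz = 146 − 71 = 75 m.
N² = (9.8/1025.2) × (2.10/75) = 2.6766 × 10⁻⁴ s⁻².
N = √(2.6766 × 10⁻⁴) = 0.016360 rad s⁻¹ ≈ 0.0164 rad s⁻¹.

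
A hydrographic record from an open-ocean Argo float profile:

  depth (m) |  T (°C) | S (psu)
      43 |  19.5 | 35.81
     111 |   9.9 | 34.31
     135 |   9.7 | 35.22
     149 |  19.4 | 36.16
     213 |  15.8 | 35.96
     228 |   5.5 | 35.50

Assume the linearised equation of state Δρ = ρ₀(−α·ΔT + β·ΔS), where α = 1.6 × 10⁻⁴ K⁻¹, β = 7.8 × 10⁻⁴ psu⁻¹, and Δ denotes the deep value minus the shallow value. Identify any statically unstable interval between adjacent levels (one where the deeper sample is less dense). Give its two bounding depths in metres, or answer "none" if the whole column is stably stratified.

Evaluate Δρ/ρ₀ = −αΔT + βΔS across each adjacent pair:
  43–111 m: −αΔT+βΔS = −(1.6 × 10⁻⁴)(-9.6)+(7.8 × 10⁻⁴)(-1.50) = 3.7 × 10⁻⁴ → stable
  111–135 m: −αΔT+βΔS = −(1.6 × 10⁻⁴)(-0.2)+(7.8 × 10⁻⁴)(+0.91) = 7.4 × 10⁻⁴ → stable
  135–149 m: −αΔT+βΔS = −(1.6 × 10⁻⁴)(+9.7)+(7.8 × 10⁻⁴)(+0.94) = -8.2 × 10⁻⁴ → UNSTABLE
  149–213 m: −αΔT+βΔS = −(1.6 × 10⁻⁴)(-3.6)+(7.8 × 10⁻⁴)(-0.20) = 4.2 × 10⁻⁴ → stable
  213–228 m: −αΔT+βΔS = −(1.6 × 10⁻⁴)(-10.3)+(7.8 × 10⁻⁴)(-0.46) = 1.3 × 10⁻³ → stable
The 135–149 m interval has Δρ < 0: lighter water underlies denser water.

135–149 m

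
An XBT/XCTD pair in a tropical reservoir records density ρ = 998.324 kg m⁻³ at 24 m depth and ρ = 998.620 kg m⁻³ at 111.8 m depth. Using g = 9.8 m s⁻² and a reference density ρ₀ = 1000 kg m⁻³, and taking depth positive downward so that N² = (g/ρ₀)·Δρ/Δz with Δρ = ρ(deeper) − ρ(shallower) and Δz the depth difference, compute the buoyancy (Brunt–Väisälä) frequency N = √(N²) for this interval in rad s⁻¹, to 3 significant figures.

Δρ = 998.620 − 998.324 = 0.296 kg m⁻³ over Δz = 111.8 − 24 = 87.8 m.
N² = (9.8/1000) × (0.296/87.8) = 3.3039 × 10⁻⁵ s⁻².
N = √(3.3039 × 10⁻⁵) = 5.7480 × 10⁻³ rad s⁻¹ ≈ 5.75 × 10⁻³ rad s⁻¹.

5.75 × 10⁻³ rad s⁻¹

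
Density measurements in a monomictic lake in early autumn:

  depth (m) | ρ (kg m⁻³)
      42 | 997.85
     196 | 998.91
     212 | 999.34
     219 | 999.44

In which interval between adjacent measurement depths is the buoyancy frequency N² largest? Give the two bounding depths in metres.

196–212 m

Compute the density gradient over each adjacent pair:
  42–196 m: Δρ/Δz = 1.06/154 = 6.9 × 10⁻³ kg m⁻⁴
  196–212 m: Δρ/Δz = 0.43/16 = 0.027 kg m⁻⁴
  212–219 m: Δρ/Δz = 0.10/7 = 0.014 kg m⁻⁴
The largest gradient is in the 196–212 m interval — the pycnocline.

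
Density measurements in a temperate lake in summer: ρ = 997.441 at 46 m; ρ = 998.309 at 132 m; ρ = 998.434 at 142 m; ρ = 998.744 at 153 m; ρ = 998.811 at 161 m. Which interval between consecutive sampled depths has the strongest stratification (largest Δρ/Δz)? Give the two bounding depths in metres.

142–153 m

Compute the density gradient over each adjacent pair:
  46–132 m: Δρ/Δz = 0.868/86 = 0.010 kg m⁻⁴
  132–142 m: Δρ/Δz = 0.125/10 = 0.013 kg m⁻⁴
  142–153 m: Δρ/Δz = 0.310/11 = 0.028 kg m⁻⁴
  153–161 m: Δρ/Δz = 0.067/8 = 8.4 × 10⁻³ kg m⁻⁴
The largest gradient is in the 142–153 m interval — the pycnocline.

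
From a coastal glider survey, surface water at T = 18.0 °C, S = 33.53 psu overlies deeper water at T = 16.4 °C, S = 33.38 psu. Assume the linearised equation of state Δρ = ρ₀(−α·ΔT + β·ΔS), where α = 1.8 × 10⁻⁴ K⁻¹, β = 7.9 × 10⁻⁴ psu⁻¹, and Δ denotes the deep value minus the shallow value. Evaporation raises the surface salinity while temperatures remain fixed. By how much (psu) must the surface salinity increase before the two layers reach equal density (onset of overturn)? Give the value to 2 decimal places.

Neutral buoyancy requires −α(T_deep − T_surf) + β(S_deep − S_surf′) = 0.
S_surf′ = S_deep − (α/β)·ΔT = 33.38 − (1.8 × 10⁻⁴/7.9 × 10⁻⁴)·(-1.6) = 33.7446 psu.
Increase required: 33.7446 − 33.53 = 0.2146 psu.

0.21 psu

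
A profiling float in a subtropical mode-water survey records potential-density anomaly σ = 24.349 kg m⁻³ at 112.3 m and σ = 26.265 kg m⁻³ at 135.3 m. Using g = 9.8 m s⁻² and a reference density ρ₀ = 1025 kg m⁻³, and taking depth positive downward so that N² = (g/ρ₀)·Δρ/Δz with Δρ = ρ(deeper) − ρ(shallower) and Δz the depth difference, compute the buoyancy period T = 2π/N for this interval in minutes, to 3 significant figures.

3.71 min

Δρ = 1026.265 − 1024.349 = 1.916 kg m⁻³ over Δz = 135.3 − 112.3 = 23 m.
N² = (9.8/1025) × (1.916/23) = 7.9647 × 10⁻⁴ s⁻².
N = √(7.9647 × 10⁻⁴) = 0.028222 rad s⁻¹, so T = 2π/N = 222.63 s = 3.7105 min ≈ 3.71 min.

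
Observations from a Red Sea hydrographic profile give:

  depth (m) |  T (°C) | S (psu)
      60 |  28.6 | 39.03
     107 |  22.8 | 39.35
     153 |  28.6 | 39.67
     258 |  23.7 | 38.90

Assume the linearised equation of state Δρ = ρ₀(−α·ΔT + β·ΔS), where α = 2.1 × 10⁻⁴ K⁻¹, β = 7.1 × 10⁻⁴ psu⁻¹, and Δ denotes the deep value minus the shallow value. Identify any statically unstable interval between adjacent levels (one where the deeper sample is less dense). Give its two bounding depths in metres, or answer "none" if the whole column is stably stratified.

Evaluate Δρ/ρ₀ = −αΔT + βΔS across each adjacent pair:
  60–107 m: −αΔT+βΔS = −(2.1 × 10⁻⁴)(-5.8)+(7.1 × 10⁻⁴)(+0.32) = 1.4 × 10⁻³ → stable
  107–153 m: −αΔT+βΔS = −(2.1 × 10⁻⁴)(+5.8)+(7.1 × 10⁻⁴)(+0.32) = -9.9 × 10⁻⁴ → UNSTABLE
  153–258 m: −αΔT+βΔS = −(2.1 × 10⁻⁴)(-4.9)+(7.1 × 10⁻⁴)(-0.77) = 4.8 × 10⁻⁴ → stable
The 107–153 m interval has Δρ < 0: lighter water underlies denser water.

107–153 m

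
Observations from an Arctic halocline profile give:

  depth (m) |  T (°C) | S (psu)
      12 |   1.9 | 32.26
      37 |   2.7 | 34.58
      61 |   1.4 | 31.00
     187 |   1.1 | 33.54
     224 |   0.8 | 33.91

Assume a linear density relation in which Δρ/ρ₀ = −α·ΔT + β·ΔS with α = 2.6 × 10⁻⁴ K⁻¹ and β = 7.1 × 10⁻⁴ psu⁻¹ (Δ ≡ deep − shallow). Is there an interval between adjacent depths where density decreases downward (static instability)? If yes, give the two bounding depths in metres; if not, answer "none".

Evaluate Δρ/ρ₀ = −αΔT + βΔS across each adjacent pair:
  12–37 m: −αΔT+βΔS = −(2.6 × 10⁻⁴)(+0.8)+(7.1 × 10⁻⁴)(+2.32) = 1.4 × 10⁻³ → stable
  37–61 m: −αΔT+βΔS = −(2.6 × 10⁻⁴)(-1.3)+(7.1 × 10⁻⁴)(-3.58) = -2.2 × 10⁻³ → UNSTABLE
  61–187 m: −αΔT+βΔS = −(2.6 × 10⁻⁴)(-0.3)+(7.1 × 10⁻⁴)(+2.54) = 1.9 × 10⁻³ → stable
  187–224 m: −αΔT+βΔS = −(2.6 × 10⁻⁴)(-0.3)+(7.1 × 10⁻⁴)(+0.37) = 3.4 × 10⁻⁴ → stable
The 37–61 m interval has Δρ < 0: lighter water underlies denser water.

37–61 m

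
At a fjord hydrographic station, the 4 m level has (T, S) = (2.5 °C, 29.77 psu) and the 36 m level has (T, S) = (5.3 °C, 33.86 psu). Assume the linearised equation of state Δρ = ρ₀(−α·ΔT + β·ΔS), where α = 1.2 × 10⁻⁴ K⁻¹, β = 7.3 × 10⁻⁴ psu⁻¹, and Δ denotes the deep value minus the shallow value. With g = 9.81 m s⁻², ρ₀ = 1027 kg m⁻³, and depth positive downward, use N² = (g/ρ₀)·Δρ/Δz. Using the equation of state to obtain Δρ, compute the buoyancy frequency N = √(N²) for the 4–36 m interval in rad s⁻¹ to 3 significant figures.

ΔT = +2.8 K, ΔS = +4.09 psu (deep − shallow).
Δρ/ρ₀ = −αΔT + βΔS = -3.36 × 10⁻⁴ + 2.9857 × 10⁻³ = 2.6497 × 10⁻³, so Δρ ≈ 2.721 kg m⁻³.
N² = (g/ρ₀)·Δρ/Δz = g·(Δρ/ρ₀)/Δz = 9.81 × 2.6497 × 10⁻³ / 32 = 8.1230 × 10⁻⁴ s⁻².
N = √(8.1230 × 10⁻⁴) = 0.028501 rad s⁻¹ ≈ 0.0285 rad s⁻¹.

0.0285 rad s⁻¹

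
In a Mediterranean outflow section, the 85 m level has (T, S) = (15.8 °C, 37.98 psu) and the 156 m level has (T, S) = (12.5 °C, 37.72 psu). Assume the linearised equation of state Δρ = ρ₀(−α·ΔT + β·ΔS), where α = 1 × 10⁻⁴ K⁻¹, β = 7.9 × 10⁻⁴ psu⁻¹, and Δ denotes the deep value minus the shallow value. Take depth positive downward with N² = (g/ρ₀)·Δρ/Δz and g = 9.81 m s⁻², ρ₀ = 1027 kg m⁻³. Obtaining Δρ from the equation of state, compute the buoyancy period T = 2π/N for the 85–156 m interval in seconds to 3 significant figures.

ΔT = -3.3 K, ΔS = -0.26 psu (deep − shallow).
Δρ/ρ₀ = −αΔT + βΔS = 3.30 × 10⁻⁴ − 2.054 × 10⁻⁴ = 1.246 × 10⁻⁴, so Δρ ≈ 0.1280 kg m⁻³.
N² = (g/ρ₀)·Δρ/Δz = g·(Δρ/ρ₀)/Δz = 9.81 × 1.246 × 10⁻⁴ / 71 = 1.7216 × 10⁻⁵ s⁻².
N = √(1.7216 × 10⁻⁵) = 4.1492 × 10⁻³ rad s⁻¹ → T = 2π/N = 1.5143 × 10³ s ≈ 1.51 × 10³ s.

1.51 × 10³ s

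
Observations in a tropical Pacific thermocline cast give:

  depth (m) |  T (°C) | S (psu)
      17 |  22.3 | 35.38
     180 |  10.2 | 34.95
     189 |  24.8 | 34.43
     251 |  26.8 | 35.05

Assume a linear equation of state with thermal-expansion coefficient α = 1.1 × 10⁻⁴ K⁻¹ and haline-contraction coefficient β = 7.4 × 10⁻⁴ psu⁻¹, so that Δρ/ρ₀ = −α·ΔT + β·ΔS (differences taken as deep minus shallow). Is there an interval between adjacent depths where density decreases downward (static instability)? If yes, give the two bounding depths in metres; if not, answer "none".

180–189 m

Evaluate Δρ/ρ₀ = −αΔT + βΔS across each adjacent pair:
  17–180 m: −αΔT+βΔS = −(1.1 × 10⁻⁴)(-12.1)+(7.4 × 10⁻⁴)(-0.43) = 1.0 × 10⁻³ → stable
  180–189 m: −αΔT+βΔS = −(1.1 × 10⁻⁴)(+14.6)+(7.4 × 10⁻⁴)(-0.52) = -2.0 × 10⁻³ → UNSTABLE
  189–251 m: −αΔT+βΔS = −(1.1 × 10⁻⁴)(+2.0)+(7.4 × 10⁻⁴)(+0.62) = 2.4 × 10⁻⁴ → stable
The 180–189 m interval has Δρ < 0: lighter water underlies denser water.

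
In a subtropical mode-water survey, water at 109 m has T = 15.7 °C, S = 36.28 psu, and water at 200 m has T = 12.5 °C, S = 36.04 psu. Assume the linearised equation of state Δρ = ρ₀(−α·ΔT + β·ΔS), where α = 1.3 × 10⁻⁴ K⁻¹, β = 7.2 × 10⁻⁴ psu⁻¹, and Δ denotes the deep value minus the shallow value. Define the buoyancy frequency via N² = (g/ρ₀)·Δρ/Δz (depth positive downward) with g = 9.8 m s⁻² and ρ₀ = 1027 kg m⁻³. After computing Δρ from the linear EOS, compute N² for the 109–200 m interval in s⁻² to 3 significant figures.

2.62 × 10⁻⁵ s⁻²

ΔT = -3.2 K, ΔS = -0.24 psu (deep − shallow).
Δρ/ρ₀ = −αΔT + βΔS = 4.16 × 10⁻⁴ − 1.728 × 10⁻⁴ = 2.432 × 10⁻⁴, so Δρ ≈ 0.2498 kg m⁻³.
N² = (g/ρ₀)·Δρ/Δz = g·(Δρ/ρ₀)/Δz = 9.8 × 2.432 × 10⁻⁴ / 91 = 2.6191 × 10⁻⁵ s⁻² ≈ 2.62 × 10⁻⁵ s⁻².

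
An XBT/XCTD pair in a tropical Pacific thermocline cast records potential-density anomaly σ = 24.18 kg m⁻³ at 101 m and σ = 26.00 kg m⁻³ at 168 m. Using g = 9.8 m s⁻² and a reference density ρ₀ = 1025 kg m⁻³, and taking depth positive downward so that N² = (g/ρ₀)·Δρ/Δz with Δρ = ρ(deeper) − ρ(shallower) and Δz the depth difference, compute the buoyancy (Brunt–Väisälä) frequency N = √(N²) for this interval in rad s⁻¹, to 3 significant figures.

Δρ = 1026.00 − 1024.18 = 1.82 kg m⁻³ over Δz = 168 − 101 = 67 m.
N² = (9.8/1025) × (1.82/67) = 2.5972 × 10⁻⁴ s⁻².
N = √(2.5972 × 10⁻⁴) = 0.016116 rad s⁻¹ ≈ 0.0161 rad s⁻¹.

0.0161 rad s⁻¹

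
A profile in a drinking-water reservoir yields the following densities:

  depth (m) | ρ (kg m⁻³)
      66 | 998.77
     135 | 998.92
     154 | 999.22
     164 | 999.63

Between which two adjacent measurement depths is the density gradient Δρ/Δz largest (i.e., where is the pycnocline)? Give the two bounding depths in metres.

Compute the density gradient over each adjacent pair:
  66–135 m: Δρ/Δz = 0.15/69 = 2.2 × 10⁻³ kg m⁻⁴
  135–154 m: Δρ/Δz = 0.30/19 = 0.016 kg m⁻⁴
  154–164 m: Δρ/Δz = 0.41/10 = 0.041 kg m⁻⁴
The largest gradient is in the 154–164 m interval — the pycnocline.

154–164 m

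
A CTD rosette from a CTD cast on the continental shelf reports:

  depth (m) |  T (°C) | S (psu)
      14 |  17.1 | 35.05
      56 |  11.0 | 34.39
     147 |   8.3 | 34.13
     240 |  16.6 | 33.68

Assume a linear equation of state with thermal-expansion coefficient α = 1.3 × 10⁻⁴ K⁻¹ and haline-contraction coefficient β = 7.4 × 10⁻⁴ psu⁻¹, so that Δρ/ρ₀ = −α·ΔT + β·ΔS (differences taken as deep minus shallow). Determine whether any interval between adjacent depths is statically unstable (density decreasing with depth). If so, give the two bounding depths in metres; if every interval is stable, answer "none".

147–240 m

Evaluate Δρ/ρ₀ = −αΔT + βΔS across each adjacent pair:
  14–56 m: −αΔT+βΔS = −(1.3 × 10⁻⁴)(-6.1)+(7.4 × 10⁻⁴)(-0.66) = 3.0 × 10⁻⁴ → stable
  56–147 m: −αΔT+βΔS = −(1.3 × 10⁻⁴)(-2.7)+(7.4 × 10⁻⁴)(-0.26) = 1.6 × 10⁻⁴ → stable
  147–240 m: −αΔT+βΔS = −(1.3 × 10⁻⁴)(+8.3)+(7.4 × 10⁻⁴)(-0.45) = -1.4 × 10⁻³ → UNSTABLE
The 147–240 m interval has Δρ < 0: lighter water underlies denser water.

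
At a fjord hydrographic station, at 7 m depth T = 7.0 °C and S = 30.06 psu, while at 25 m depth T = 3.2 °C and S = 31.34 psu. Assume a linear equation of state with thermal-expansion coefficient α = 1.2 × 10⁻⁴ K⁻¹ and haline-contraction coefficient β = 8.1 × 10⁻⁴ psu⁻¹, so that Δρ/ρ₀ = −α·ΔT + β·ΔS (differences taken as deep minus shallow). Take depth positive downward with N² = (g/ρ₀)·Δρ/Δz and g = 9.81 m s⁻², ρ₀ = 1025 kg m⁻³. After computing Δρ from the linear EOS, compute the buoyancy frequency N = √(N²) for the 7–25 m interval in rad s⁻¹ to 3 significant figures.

ΔT = -3.8 K, ΔS = +1.28 psu (deep − shallow).
Δρ/ρ₀ = −αΔT + βΔS = 4.56 × 10⁻⁴ + 1.0368 × 10⁻³ = 1.4928 × 10⁻³, so Δρ ≈ 1.530 kg m⁻³.
N² = (g/ρ₀)·Δρ/Δz = g·(Δρ/ρ₀)/Δz = 9.81 × 1.4928 × 10⁻³ / 18 = 8.1358 × 10⁻⁴ s⁻².
N = √(8.1358 × 10⁻⁴) = 0.028523 rad s⁻¹ ≈ 0.0285 rad s⁻¹.

0.0285 rad s⁻¹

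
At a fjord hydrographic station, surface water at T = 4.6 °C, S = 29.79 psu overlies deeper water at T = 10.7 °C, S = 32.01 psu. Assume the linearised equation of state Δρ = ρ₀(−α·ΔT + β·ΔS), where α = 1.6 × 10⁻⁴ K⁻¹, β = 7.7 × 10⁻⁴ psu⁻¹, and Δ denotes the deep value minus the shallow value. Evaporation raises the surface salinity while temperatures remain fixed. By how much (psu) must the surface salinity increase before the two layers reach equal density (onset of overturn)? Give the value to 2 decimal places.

Neutral buoyancy requires −α(T_deep − T_surf) + β(S_deep − S_surf′) = 0.
S_surf′ = S_deep − (α/β)·ΔT = 32.01 − (1.6 × 10⁻⁴/7.7 × 10⁻⁴)·(+6.1) = 30.7425 psu.
Increase required: 30.7425 − 29.79 = 0.9525 psu.

0.95 psu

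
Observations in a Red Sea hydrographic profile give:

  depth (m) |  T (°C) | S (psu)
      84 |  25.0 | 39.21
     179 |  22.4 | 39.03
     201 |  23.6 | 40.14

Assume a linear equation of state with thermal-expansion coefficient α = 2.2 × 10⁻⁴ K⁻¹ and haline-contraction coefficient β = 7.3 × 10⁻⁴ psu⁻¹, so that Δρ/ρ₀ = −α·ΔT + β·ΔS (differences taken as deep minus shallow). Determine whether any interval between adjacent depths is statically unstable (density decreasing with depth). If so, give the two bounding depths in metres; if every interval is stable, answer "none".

none

Evaluate Δρ/ρ₀ = −αΔT + βΔS across each adjacent pair:
  84–179 m: −αΔT+βΔS = −(2.2 × 10⁻⁴)(-2.6)+(7.3 × 10⁻⁴)(-0.18) = 4.4 × 10⁻⁴ → stable
  179–201 m: −αΔT+βΔS = −(2.2 × 10⁻⁴)(+1.2)+(7.3 × 10⁻⁴)(+1.11) = 5.5 × 10⁻⁴ → stable
Every interval has Δρ > 0: the column is stably stratified throughout.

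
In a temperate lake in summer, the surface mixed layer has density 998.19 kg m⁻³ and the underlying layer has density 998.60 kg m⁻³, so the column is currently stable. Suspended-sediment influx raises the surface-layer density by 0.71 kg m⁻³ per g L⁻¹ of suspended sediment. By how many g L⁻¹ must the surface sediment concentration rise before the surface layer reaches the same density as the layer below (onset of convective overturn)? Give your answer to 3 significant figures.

0.577 g L⁻¹

Density deficit of the surface layer: 998.60 − 998.19 = 0.41 kg m⁻³.
Required change = 0.41 / 0.71 = 0.577 g L⁻¹.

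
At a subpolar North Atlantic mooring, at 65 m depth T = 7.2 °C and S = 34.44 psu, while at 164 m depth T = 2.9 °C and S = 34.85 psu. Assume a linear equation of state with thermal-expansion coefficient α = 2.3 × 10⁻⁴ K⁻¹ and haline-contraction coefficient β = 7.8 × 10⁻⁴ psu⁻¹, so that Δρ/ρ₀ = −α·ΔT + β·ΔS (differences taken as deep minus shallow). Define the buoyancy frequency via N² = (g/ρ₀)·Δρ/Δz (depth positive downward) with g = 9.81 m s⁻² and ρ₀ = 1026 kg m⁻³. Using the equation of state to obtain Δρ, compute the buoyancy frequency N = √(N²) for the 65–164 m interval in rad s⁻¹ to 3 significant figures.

0.0114 rad s⁻¹

ΔT = -4.3 K, ΔS = +0.41 psu (deep − shallow).
Δρ/ρ₀ = −αΔT + βΔS = 9.89 × 10⁻⁴ + 3.198 × 10⁻⁴ = 1.3088 × 10⁻³, so Δρ ≈ 1.343 kg m⁻³.
N² = (g/ρ₀)·Δρ/Δz = g·(Δρ/ρ₀)/Δz = 9.81 × 1.3088 × 10⁻³ / 99 = 1.2969 × 10⁻⁴ s⁻².
N = √(1.2969 × 10⁻⁴) = 0.011388 rad s⁻¹ ≈ 0.0114 rad s⁻¹.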